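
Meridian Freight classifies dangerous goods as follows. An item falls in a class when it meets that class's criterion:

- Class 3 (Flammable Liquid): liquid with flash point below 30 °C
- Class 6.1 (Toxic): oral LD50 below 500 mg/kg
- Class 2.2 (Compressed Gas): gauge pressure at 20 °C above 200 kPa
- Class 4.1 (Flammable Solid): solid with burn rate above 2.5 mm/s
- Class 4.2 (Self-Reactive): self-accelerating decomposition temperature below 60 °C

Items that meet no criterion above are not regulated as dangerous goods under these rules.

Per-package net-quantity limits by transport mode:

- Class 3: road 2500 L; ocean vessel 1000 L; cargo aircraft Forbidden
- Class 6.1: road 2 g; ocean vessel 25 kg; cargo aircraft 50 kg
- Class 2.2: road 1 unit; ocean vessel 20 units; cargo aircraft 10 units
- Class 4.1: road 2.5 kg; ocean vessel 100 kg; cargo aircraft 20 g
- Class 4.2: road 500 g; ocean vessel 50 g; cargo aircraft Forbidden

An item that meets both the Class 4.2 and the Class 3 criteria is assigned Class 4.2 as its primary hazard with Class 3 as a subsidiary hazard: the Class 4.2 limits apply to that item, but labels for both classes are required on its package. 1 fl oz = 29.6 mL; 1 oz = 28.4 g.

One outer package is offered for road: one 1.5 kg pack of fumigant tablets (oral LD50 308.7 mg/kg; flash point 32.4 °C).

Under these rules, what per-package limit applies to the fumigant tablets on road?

The fumigant tablets have oral LD50 308.7 mg/kg, which is < 500 mg/kg, so they are Class 6.1 (Toxic).
The road limit for Class 6.1 is 2 g.

2 g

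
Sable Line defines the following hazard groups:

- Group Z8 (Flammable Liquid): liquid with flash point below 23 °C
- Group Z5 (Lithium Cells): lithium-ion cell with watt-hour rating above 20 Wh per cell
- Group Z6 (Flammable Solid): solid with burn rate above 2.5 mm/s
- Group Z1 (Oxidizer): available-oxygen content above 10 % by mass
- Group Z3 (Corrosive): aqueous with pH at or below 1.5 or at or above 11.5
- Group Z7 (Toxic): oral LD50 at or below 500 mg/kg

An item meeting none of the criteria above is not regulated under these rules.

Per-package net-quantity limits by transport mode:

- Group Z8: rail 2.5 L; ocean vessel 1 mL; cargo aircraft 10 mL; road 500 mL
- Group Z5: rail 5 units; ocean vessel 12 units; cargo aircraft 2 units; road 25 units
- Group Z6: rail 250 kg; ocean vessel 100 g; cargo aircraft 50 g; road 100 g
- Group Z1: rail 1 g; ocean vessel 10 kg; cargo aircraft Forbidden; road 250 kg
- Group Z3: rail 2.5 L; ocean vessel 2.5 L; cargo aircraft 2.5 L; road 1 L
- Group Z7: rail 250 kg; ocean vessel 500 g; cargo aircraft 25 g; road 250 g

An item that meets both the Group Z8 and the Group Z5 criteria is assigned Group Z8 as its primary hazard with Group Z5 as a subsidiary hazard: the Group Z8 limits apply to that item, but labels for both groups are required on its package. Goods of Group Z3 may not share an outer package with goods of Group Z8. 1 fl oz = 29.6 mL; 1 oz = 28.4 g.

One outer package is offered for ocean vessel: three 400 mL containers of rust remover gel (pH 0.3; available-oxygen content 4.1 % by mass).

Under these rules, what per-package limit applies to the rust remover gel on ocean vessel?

2.5 L

Rust remover gel: pH 0.3 ≤ 1.5 → Group Z3 (Corrosive).
The ocean vessel limit for Group Z3 is 2.5 L.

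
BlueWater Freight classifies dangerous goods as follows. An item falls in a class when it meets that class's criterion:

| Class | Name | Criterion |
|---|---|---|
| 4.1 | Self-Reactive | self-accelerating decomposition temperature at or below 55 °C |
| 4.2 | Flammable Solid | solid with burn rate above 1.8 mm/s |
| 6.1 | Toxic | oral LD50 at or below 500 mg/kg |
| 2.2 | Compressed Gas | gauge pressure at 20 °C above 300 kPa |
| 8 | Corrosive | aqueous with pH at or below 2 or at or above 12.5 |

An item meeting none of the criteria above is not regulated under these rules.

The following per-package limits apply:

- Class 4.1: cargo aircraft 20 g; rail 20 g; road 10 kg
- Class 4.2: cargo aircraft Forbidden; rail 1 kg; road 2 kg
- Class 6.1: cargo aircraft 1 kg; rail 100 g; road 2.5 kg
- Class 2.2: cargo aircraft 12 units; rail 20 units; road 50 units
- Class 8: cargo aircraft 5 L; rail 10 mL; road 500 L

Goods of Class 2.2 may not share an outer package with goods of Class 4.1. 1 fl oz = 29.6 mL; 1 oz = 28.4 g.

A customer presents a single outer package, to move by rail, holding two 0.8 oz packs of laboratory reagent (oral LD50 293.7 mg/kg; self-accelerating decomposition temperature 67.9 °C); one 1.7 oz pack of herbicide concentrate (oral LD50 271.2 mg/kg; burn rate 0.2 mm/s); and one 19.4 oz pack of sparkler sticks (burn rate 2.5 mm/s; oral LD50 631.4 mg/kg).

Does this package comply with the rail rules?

Yes

Oral LD50 293.7 mg/kg meets the Class 6.1 criterion (Toxic), so the laboratory reagent is Class 6.1.
With oral LD50 271.2 mg/kg (≤ 500 mg/kg), the herbicide concentrate falls in Class 6.1.
Burn rate 2.5 mm/s meets the Class 4.2 criterion (Flammable Solid), so the sparkler sticks are Class 4.2.
Total Class 6.1: (two 0.8 oz packs = 45.44 g) + (one 1.7 oz pack = 48.28 g) = 93.72 g.
That is within the Class 6.1 rail limit of 100 g.
Class 4.2 quantity: one 19.4 oz pack = 550.96 g.
550.96 g ≤ 1 kg (rail limit, Class 4.2) — within limit.
The segregation rule (Class 2.2 with Class 4.1) does not apply to Class 6.1 with Class 4.2.
Every hazard class is within its rail limit and no segregation rule is violated.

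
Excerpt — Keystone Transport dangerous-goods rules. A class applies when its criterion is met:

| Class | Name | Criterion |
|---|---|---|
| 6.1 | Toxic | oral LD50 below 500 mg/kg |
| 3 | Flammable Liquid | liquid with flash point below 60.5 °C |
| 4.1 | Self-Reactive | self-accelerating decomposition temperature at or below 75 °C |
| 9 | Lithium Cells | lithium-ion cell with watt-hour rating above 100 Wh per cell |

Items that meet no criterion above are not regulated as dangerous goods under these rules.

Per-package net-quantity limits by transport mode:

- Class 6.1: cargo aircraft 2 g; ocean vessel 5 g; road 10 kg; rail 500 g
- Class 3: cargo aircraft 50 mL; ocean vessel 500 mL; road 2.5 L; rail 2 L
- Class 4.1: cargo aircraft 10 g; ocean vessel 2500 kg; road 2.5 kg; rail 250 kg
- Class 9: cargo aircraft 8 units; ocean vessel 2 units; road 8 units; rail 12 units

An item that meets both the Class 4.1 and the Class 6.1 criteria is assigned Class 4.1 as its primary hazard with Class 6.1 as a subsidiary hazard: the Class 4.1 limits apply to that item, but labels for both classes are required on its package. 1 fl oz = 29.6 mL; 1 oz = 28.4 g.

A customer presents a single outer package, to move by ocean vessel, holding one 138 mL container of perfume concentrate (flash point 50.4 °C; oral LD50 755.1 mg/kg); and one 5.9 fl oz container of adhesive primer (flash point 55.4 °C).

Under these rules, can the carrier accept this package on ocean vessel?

Perfume concentrate: flash point 50.4 °C < 60.5 °C → Class 3 (Flammable Liquid).
Adhesive primer: flash point 55.4 °C < 60.5 °C → Class 3 (Flammable Liquid).
Class 3 net quantity: 138 mL + (one 5.9 fl oz container = 174.64 mL) = 312.64 mL.
312.64 mL is within the ocean vessel limit of 500 mL for Class 3.

Yes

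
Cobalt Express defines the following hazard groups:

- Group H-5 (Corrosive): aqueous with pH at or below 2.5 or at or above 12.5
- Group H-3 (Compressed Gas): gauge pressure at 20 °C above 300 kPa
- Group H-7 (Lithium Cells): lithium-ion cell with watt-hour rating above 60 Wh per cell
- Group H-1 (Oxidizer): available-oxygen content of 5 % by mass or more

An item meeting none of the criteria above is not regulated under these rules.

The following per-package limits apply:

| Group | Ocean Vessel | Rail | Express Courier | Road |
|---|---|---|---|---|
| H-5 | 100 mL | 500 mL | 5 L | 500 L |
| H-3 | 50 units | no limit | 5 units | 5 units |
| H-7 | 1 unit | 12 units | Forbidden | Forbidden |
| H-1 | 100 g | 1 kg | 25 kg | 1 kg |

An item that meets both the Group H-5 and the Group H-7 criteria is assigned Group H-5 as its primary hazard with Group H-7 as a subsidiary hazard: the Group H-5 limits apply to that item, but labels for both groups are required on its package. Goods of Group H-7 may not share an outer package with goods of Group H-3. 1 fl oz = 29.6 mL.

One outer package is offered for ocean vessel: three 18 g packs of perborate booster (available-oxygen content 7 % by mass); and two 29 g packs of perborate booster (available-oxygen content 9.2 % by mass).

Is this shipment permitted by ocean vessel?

No

The perborate booster has available-oxygen content 7 % by mass, which is ≥ 5 % by mass, so it is Group H-1 (Oxidizer).
Perborate booster: available-oxygen content 9.2 % by mass ≥ 5 % by mass → Group H-1 (Oxidizer).
Total Group H-1: (three 18 g packs = 54 g) + (two 29 g packs = 58 g) = 112 g.
That exceeds the Group H-1 ocean vessel limit of 100 g.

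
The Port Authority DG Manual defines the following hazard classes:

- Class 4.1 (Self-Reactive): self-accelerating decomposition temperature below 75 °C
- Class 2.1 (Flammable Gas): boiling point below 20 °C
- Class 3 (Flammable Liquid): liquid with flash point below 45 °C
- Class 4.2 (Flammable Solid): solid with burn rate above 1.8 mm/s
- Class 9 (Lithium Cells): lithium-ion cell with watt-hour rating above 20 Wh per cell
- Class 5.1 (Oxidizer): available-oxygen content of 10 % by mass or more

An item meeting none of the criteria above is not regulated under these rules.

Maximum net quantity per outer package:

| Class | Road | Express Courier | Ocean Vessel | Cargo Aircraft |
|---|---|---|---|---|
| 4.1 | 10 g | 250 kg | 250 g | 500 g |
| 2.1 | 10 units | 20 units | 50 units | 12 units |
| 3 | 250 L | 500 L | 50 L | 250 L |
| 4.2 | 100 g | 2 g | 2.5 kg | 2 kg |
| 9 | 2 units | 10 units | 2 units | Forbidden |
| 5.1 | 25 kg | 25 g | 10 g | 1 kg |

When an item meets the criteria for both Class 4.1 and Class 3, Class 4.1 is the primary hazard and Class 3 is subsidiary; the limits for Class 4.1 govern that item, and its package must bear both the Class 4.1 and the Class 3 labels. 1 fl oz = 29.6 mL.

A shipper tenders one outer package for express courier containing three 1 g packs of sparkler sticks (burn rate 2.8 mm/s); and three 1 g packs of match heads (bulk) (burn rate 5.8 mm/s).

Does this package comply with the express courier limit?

No

The sparkler sticks have burn rate 2.8 mm/s, which is > 1.8 mm/s, so they are Class 4.2 (Flammable Solid).
With burn rate 5.8 mm/s (> 1.8 mm/s), the match heads (bulk) fall in Class 4.2.
Total Class 4.2: (three 1 g packs = 3 g) + (three 1 g packs = 3 g) = 6 g.
6 g exceeds the express courier limit of 2 g for Class 4.2.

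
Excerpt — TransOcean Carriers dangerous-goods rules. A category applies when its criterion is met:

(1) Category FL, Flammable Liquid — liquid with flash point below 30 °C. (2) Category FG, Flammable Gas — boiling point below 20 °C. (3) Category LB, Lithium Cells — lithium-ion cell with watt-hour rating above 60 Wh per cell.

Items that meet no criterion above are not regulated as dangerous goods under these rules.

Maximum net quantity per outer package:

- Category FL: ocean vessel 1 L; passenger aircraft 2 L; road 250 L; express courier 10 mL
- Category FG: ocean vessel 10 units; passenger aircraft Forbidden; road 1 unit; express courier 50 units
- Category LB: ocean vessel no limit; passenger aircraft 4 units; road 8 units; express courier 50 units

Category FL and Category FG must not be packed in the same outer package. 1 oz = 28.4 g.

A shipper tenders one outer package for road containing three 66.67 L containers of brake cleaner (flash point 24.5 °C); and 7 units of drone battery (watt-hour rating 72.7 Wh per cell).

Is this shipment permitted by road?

Yes

The brake cleaner has flash point 24.5 °C, which is < 30 °C, so it is Category FL (Flammable Liquid).
Watt-hour rating 72.7 Wh per cell meets the Category LB criterion (Lithium Cells), so the drone battery is Category LB.
Category FL quantity: three 66.67 L containers = 200.01 L.
200.01 L ≤ 250 L (road limit, Category FL) — within limit.
Category LB quantity: 7 units.
7 units is within the road limit of 8 units for Category LB.
The segregation rule (Category FL with Category FG) does not apply to Category FL with Category LB.
Every hazard category is within its road limit and no segregation rule is violated.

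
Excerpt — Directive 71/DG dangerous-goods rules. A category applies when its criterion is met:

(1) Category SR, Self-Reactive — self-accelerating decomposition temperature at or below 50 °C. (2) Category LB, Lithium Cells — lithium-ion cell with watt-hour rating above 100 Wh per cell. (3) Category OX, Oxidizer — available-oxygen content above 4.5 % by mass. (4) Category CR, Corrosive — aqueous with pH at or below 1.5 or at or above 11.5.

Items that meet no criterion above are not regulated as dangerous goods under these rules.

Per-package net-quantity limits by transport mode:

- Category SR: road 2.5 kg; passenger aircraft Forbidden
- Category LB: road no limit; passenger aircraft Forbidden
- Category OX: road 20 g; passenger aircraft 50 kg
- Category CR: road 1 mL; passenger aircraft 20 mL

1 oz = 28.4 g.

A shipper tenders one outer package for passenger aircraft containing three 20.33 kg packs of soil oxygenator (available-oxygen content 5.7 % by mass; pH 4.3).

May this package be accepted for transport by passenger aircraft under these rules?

Available-oxygen content 5.7 % by mass meets the Category OX criterion (Oxidizer), so the soil oxygenator is Category OX.
Category OX quantity: three 20.33 kg packs = 60.99 kg.
That exceeds the Category OX passenger aircraft limit of 50 kg.

No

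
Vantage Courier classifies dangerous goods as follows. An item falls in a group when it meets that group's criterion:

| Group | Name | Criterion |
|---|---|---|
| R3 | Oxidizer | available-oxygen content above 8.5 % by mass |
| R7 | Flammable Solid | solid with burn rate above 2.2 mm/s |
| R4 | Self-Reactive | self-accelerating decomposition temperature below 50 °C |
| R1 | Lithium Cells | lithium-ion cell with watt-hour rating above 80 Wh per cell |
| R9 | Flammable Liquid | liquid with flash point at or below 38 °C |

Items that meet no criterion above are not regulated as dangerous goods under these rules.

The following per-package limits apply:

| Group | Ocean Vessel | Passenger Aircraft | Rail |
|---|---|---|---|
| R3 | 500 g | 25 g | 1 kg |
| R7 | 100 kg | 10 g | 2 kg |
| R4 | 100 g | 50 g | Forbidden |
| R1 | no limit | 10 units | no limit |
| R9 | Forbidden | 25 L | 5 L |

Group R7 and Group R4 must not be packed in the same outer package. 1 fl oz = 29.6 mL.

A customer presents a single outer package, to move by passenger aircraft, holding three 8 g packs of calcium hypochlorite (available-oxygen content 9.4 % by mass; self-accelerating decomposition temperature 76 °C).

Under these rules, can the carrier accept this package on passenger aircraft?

Yes

With available-oxygen content 9.4 % by mass (> 8.5 % by mass), the calcium hypochlorite falls in Group R3.
Group R3 quantity: three 8 g packs = 24 g.
24 g ≤ 25 g (passenger aircraft limit, Group R3) — within limit.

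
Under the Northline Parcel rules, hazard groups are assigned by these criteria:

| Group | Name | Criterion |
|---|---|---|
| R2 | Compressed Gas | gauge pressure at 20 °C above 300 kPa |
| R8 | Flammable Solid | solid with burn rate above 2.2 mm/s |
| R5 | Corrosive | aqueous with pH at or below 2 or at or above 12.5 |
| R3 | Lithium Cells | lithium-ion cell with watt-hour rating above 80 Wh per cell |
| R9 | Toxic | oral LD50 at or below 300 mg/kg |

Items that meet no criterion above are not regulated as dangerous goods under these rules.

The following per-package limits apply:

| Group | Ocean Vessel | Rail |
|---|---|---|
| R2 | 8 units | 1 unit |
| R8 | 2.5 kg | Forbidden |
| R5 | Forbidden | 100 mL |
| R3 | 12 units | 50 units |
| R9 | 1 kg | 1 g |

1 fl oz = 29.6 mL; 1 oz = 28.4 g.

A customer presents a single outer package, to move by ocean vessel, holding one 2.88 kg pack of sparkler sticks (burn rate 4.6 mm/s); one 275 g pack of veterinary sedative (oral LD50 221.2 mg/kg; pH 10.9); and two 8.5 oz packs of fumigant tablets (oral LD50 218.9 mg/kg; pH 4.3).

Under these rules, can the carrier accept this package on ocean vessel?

No

The sparkler sticks have burn rate 4.6 mm/s, which is > 2.2 mm/s, so they are Group R8 (Flammable Solid).
Oral LD50 221.2 mg/kg meets the Group R9 criterion (Toxic), so the veterinary sedative is Group R9.
The fumigant tablets have oral LD50 218.9 mg/kg, which is ≤ 300 mg/kg, so they are Group R9 (Toxic).
Total Group R9: 275 g + (two 8.5 oz packs = 482.8 g) = 757.8 g.
That is within the Group R9 ocean vessel limit of 1 kg.
Group R8 quantity: 2.88 kg.
That exceeds the Group R8 ocean vessel limit of 2.5 kg.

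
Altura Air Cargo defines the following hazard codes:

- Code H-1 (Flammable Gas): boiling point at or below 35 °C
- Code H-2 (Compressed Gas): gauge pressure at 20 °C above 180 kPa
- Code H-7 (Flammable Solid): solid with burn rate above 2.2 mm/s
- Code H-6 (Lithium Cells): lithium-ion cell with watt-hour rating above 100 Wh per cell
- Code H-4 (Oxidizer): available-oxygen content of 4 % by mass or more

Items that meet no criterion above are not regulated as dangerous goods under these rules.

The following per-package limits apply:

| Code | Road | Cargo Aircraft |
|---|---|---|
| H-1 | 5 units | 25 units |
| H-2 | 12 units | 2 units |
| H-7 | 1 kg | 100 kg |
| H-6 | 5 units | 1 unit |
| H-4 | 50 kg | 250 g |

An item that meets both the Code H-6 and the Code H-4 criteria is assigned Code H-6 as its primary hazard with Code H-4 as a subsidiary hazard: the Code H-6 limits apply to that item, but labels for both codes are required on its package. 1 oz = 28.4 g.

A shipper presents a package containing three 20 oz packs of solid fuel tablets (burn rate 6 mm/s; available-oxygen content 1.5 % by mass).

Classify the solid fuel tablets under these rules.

The solid fuel tablets have burn rate 6 mm/s, which is > 2.2 mm/s, so they are Code H-7 (Flammable Solid).

Code H-7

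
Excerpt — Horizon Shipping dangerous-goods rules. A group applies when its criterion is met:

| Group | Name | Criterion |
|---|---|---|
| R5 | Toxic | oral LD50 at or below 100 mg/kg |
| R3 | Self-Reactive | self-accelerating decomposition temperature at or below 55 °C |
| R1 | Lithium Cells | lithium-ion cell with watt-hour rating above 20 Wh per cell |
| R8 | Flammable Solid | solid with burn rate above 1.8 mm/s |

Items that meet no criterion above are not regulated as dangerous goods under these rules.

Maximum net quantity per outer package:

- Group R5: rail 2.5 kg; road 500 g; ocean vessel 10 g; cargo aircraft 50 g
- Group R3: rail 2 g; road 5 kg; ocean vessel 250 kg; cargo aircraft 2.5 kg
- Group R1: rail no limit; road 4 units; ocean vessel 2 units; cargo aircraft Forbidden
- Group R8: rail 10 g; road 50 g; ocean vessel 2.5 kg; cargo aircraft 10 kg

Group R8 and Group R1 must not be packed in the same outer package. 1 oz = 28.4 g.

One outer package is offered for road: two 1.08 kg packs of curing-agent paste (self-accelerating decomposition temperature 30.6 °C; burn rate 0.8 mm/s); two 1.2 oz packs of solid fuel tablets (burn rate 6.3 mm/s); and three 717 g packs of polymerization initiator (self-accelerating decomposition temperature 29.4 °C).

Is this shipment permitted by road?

With self-accelerating decomposition temperature 30.6 °C (≤ 55 °C), the curing-agent paste falls in Group R3.
The solid fuel tablets have burn rate 6.3 mm/s, which is > 1.8 mm/s, so they are Group R8 (Flammable Solid).
Self-accelerating decomposition temperature 29.4 °C meets the Group R3 criterion (Self-Reactive), so the polymerization initiator is Group R3.
Group R3 net quantity: (two 1.08 kg packs = 2.16 kg) + (three 717 g packs = 2.151 kg) = 4.311 kg.
4.311 kg is within the road limit of 5 kg for Group R3.
Group R8 quantity: two 1.2 oz packs = 68.16 g.
That exceeds the Group R8 road limit of 50 g.
The segregation rule (Group R8 with Group R1) does not apply to Group R3 with Group R8.

No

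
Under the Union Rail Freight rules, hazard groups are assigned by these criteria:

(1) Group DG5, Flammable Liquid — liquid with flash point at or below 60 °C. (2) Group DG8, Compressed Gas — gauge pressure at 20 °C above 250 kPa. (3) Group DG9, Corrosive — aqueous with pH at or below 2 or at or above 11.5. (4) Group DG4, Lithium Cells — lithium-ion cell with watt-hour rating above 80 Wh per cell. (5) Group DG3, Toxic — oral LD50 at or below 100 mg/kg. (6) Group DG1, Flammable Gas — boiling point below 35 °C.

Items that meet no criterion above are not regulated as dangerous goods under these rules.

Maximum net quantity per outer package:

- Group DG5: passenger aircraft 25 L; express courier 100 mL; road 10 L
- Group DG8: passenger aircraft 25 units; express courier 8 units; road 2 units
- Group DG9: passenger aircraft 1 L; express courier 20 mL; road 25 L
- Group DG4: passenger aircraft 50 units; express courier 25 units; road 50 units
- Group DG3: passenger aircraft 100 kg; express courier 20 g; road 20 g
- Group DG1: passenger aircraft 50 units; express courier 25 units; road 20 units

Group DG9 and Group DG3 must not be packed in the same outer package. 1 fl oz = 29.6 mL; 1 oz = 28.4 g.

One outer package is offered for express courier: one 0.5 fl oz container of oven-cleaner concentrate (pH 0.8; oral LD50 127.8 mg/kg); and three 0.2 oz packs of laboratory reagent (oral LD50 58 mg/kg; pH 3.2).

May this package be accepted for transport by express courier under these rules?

No

The oven-cleaner concentrate has pH 0.8, which is ≤ 2, so it is Group DG9 (Corrosive).
Laboratory reagent: oral LD50 58 mg/kg ≤ 100 mg/kg → Group DG3 (Toxic).
Group DG9 quantity: one 0.5 fl oz container = 14.8 mL.
14.8 mL is within the express courier limit of 20 mL for Group DG9.
Group DG3 quantity: three 0.2 oz packs = 17.04 g.
That is within the Group DG3 express courier limit of 20 g.
Group DG9 and Group DG3 may not share an outer package.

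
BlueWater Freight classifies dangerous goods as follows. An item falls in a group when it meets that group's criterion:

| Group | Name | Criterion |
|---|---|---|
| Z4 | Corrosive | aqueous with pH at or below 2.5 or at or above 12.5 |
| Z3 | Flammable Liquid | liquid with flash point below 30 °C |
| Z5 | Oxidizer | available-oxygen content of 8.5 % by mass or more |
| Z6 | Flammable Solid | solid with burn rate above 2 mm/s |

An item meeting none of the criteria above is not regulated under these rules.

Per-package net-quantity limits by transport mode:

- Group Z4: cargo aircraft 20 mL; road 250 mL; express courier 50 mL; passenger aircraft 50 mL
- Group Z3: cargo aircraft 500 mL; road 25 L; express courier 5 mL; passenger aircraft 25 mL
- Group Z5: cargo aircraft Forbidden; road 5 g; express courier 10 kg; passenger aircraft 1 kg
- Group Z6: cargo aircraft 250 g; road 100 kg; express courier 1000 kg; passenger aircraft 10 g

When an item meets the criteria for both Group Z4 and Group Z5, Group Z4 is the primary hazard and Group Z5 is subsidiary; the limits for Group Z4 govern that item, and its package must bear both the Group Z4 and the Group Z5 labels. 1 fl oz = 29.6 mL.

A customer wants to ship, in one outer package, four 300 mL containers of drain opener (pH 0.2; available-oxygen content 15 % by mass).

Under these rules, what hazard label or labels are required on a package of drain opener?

Group Z4 and Z5

pH 0.2 meets the Group Z4 criterion (Corrosive), so the drain opener is Group Z4.
Drain opener: available-oxygen content 15 % by mass ≥ 8.5 % by mass → Group Z5 (Oxidizer).
By the precedence rule Group Z4 is primary and Group Z5 is subsidiary, and that rule requires both labels on the package.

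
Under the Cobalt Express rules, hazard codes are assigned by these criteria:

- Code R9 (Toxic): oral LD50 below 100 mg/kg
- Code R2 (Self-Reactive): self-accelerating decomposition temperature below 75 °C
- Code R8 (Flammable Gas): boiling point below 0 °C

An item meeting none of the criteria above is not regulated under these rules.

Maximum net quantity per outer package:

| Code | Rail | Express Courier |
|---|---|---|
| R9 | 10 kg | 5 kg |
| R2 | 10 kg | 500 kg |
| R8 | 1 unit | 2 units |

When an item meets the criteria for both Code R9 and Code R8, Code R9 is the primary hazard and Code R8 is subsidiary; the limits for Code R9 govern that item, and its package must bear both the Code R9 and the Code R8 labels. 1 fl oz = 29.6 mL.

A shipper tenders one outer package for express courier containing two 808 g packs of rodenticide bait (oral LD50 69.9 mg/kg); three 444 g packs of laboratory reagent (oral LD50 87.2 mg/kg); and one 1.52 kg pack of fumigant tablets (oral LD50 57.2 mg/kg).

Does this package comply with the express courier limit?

Yes

Oral LD50 69.9 mg/kg meets the Code R9 criterion (Toxic), so the rodenticide bait is Code R9.
With oral LD50 87.2 mg/kg (< 100 mg/kg), the laboratory reagent falls in Code R9.
Oral LD50 57.2 mg/kg meets the Code R9 criterion (Toxic), so the fumigant tablets are Code R9.
Code R9 net quantity: (two 808 g packs = 1.616 kg) + (three 444 g packs = 1.332 kg) + 1.52 kg = 4.468 kg.
4.468 kg ≤ 5 kg (express courier limit, Code R9) — within limit.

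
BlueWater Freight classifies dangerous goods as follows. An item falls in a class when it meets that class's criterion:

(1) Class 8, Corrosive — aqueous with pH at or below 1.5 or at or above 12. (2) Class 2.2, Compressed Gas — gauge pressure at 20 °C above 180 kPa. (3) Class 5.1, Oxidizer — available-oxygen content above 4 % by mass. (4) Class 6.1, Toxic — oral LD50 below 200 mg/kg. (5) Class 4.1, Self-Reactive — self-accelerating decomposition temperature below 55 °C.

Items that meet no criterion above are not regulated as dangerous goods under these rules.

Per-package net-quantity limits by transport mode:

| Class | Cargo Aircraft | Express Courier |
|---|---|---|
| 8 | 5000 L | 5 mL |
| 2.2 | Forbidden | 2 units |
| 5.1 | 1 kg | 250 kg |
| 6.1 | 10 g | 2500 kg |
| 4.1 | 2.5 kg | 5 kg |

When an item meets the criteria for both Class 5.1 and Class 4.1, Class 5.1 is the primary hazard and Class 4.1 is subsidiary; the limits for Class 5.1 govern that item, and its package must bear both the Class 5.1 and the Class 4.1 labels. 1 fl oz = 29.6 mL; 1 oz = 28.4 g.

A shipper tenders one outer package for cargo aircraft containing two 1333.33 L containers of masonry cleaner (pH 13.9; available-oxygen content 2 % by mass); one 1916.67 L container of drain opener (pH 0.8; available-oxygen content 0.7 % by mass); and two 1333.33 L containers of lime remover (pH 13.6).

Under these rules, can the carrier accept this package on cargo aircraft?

With pH 13.9 (≥ 12), the masonry cleaner falls in Class 8.
pH 0.8 meets the Class 8 criterion (Corrosive), so the drain opener is Class 8.
With pH 13.6 (≥ 12), the lime remover falls in Class 8.
Total Class 8: (two 1333.33 L containers = 2666.66 L) + 1916.67 L + (two 1333.33 L containers = 2666.66 L) = 7249.99 L.
That exceeds the Class 8 cargo aircraft limit of 5000 L.

No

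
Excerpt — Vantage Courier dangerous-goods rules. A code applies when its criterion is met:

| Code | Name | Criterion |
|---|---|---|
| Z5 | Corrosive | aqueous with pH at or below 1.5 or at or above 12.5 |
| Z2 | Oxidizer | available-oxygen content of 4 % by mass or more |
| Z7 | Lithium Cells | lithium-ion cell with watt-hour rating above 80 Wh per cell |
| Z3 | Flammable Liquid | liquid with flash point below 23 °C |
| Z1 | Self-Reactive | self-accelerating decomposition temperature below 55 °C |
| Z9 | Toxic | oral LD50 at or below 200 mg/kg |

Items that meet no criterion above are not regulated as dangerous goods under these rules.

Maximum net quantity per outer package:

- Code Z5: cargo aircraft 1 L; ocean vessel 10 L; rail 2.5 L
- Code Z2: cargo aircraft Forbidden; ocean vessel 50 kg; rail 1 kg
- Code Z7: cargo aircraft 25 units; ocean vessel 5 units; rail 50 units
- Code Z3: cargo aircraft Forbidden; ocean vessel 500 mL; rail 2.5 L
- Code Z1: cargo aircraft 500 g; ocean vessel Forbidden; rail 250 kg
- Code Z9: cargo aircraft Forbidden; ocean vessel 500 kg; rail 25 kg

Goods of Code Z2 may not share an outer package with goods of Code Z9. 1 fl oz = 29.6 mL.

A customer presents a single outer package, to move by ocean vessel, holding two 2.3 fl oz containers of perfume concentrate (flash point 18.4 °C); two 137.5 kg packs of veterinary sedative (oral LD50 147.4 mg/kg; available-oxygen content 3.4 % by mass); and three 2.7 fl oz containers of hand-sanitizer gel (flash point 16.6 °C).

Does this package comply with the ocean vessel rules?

Yes

Perfume concentrate: flash point 18.4 °C < 23 °C → Code Z3 (Flammable Liquid).
Veterinary sedative: oral LD50 147.4 mg/kg ≤ 200 mg/kg → Code Z9 (Toxic).
Flash point 16.6 °C meets the Code Z3 criterion (Flammable Liquid), so the hand-sanitizer gel is Code Z3.
Total Code Z3: (two 2.3 fl oz containers = 136.16 mL) + (three 2.7 fl oz containers = 239.76 mL) = 375.92 mL.
375.92 mL ≤ 500 mL (ocean vessel limit, Code Z3) — within limit.
Code Z9 quantity: two 137.5 kg packs = 275 kg.
275 kg is within the ocean vessel limit of 500 kg for Code Z9.
The segregation rule (Code Z2 with Code Z9) does not apply to Code Z3 with Code Z9.
Every hazard code is within its ocean vessel limit and no segregation rule is violated.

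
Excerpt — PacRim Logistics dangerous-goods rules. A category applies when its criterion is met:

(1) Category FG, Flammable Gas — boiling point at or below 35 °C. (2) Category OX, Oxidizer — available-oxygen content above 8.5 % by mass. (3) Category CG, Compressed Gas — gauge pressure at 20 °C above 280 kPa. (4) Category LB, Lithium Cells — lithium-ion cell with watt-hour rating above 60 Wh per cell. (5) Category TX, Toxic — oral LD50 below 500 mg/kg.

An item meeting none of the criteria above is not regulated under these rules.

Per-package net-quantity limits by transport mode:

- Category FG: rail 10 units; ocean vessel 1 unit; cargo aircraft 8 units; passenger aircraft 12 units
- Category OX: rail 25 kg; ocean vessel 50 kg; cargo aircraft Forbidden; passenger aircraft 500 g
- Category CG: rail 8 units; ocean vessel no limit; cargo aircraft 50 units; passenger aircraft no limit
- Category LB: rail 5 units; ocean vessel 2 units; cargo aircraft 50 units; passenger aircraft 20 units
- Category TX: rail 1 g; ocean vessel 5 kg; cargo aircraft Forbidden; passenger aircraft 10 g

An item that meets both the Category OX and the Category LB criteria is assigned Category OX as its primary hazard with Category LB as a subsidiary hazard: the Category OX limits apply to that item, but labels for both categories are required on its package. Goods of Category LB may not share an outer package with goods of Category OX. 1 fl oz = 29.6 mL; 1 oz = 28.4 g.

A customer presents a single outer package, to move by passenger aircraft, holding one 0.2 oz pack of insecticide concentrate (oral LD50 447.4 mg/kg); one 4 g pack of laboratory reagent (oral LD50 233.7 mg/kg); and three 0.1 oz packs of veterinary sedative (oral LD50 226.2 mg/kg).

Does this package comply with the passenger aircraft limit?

Oral LD50 447.4 mg/kg meets the Category TX criterion (Toxic), so the insecticide concentrate is Category TX.
Oral LD50 233.7 mg/kg meets the Category TX criterion (Toxic), so the laboratory reagent is Category TX.
With oral LD50 226.2 mg/kg (< 500 mg/kg), the veterinary sedative falls in Category TX.
Total Category TX: (one 0.2 oz pack = 5.68 g) + 4 g + (three 0.1 oz packs = 8.52 g) = 18.2 g.
That exceeds the Category TX passenger aircraft limit of 10 g.

No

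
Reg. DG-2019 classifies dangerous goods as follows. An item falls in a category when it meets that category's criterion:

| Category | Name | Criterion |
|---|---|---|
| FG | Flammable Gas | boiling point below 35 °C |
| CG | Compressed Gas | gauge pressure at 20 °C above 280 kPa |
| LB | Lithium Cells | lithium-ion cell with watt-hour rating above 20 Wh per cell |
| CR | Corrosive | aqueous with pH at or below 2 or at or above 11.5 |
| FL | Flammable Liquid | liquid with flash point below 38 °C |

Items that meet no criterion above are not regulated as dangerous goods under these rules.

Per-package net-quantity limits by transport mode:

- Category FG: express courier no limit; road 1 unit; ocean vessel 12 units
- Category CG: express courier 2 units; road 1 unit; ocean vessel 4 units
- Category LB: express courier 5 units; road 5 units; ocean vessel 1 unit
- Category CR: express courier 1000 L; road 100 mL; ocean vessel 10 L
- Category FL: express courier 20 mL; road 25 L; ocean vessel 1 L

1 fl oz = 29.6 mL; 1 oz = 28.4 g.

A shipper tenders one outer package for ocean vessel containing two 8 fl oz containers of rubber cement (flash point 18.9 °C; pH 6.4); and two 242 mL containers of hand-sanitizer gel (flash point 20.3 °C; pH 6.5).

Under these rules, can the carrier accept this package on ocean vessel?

Rubber cement: flash point 18.9 °C < 38 °C → Category FL (Flammable Liquid).
The hand-sanitizer gel has flash point 20.3 °C, which is < 38 °C, so it is Category FL (Flammable Liquid).
Category FL net quantity: (two 8 fl oz containers = 473.6 mL) + (two 242 mL containers = 484 mL) = 957.6 mL.
957.6 mL is within the ocean vessel limit of 1 L for Category FL.

Yes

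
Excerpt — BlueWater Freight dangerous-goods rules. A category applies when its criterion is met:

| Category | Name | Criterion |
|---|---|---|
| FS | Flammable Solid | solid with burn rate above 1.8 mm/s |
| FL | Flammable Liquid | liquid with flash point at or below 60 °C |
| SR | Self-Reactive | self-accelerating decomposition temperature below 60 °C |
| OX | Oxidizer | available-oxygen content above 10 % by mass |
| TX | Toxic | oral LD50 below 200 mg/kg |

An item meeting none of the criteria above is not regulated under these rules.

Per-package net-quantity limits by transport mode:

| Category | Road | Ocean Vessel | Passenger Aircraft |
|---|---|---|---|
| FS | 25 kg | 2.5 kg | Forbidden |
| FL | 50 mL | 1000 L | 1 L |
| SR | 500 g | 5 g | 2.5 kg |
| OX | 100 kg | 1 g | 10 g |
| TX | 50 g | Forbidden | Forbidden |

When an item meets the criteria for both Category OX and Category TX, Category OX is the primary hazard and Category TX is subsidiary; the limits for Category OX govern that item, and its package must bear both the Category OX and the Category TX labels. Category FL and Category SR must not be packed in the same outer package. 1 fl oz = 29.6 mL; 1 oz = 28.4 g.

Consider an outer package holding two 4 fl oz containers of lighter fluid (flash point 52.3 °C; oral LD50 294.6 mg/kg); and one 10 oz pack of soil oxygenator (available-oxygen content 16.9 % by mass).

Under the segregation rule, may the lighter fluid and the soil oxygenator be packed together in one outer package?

The lighter fluid has flash point 52.3 °C, which is ≤ 60 °C, so it is Category FL (Flammable Liquid).
The soil oxygenator has available-oxygen content 16.9 % by mass, which is > 10 % by mass, so it is Category OX (Oxidizer).
No segregation rule bars Category FL with Category OX.

Yes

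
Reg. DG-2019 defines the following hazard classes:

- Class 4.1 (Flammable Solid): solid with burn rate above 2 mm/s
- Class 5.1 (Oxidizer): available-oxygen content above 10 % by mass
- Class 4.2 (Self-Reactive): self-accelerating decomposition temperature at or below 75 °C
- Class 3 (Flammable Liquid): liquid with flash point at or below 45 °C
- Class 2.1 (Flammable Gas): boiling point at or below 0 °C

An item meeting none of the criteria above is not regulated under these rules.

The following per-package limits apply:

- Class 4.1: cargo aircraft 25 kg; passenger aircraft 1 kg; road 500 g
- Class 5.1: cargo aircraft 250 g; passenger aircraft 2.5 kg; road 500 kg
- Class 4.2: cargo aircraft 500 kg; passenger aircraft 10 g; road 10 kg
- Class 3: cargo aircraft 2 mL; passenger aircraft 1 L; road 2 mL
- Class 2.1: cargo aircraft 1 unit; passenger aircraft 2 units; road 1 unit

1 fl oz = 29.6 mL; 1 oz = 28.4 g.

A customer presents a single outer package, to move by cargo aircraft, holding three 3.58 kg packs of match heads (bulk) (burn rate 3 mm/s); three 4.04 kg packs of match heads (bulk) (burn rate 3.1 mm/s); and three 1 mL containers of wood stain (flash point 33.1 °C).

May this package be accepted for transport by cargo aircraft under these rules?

No

Burn rate 3 mm/s meets the Class 4.1 criterion (Flammable Solid), so the match heads (bulk) are Class 4.1.
Burn rate 3.1 mm/s meets the Class 4.1 criterion (Flammable Solid), so the match heads (bulk) are Class 4.1.
Flash point 33.1 °C meets the Class 3 criterion (Flammable Liquid), so the wood stain is Class 3.
Class 4.1 net quantity: (three 3.58 kg packs = 10.74 kg) + (three 4.04 kg packs = 12.12 kg) = 22.86 kg.
That is within the Class 4.1 cargo aircraft limit of 25 kg.
Class 3 quantity: three 1 mL containers = 3 mL.
3 mL exceeds the cargo aircraft limit of 2 mL for Class 3.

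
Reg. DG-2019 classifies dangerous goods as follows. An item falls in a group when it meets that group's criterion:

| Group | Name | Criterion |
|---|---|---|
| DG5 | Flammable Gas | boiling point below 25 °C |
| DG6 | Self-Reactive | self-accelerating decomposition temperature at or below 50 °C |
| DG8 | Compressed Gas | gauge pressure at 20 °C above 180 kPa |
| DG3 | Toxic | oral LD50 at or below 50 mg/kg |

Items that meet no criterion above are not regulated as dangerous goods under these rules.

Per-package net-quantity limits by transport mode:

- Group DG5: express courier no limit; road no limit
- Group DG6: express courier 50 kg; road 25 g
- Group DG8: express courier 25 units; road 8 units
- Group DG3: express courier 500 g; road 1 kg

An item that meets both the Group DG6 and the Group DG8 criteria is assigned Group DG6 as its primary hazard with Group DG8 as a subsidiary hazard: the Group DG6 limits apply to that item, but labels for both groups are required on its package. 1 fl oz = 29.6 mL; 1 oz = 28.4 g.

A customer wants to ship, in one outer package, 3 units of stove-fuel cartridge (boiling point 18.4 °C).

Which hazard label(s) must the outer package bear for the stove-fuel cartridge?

Stove-fuel cartridge: boiling point 18.4 °C < 25 °C → Group DG5 (Flammable Gas).
Only the Group DG5 label is required.

Group DG5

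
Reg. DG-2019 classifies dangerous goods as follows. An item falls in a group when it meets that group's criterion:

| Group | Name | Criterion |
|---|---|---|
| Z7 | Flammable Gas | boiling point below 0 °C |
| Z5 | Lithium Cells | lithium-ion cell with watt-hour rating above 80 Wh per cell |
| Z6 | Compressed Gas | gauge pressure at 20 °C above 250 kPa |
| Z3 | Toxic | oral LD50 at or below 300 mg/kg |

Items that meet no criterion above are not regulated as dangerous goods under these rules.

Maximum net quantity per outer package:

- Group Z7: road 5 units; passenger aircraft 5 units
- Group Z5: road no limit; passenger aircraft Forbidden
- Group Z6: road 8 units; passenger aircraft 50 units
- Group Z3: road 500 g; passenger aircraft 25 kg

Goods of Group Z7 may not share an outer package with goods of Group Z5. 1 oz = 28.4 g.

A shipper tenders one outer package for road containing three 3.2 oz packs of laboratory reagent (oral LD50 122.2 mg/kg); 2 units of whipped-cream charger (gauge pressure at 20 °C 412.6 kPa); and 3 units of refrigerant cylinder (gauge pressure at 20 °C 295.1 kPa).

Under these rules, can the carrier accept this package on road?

Yes

With oral LD50 122.2 mg/kg (≤ 300 mg/kg), the laboratory reagent falls in Group Z3.
Whipped-cream charger: gauge pressure at 20 °C 412.6 kPa > 250 kPa → Group Z6 (Compressed Gas).
With gauge pressure at 20 °C 295.1 kPa (> 250 kPa), the refrigerant cylinder falls in Group Z6.
Group Z3 quantity: three 3.2 oz packs = 272.64 g.
That is within the Group Z3 road limit of 500 g.
Total Group Z6: 2 units + 3 units = 5 units.
That is within the Group Z6 road limit of 8 units.
The segregation rule (Group Z7 with Group Z5) does not apply to Group Z3 with Group Z6.
Every hazard group is within its road limit and no segregation rule is violated.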